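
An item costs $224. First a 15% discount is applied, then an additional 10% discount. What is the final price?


First discount:
15% of $224 = $33.60
Price after first discount:
$224 - $33.60 = $190.40
Second discount:
10% of $190.40 = $19.04
Final price:
$190.40 - $19.04 = $171.36

$171.36


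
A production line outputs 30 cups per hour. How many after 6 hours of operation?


Production rate: 30 cups per hour
Time: 6 hours
Total: 30 x 6 = 180 cups

180 cups


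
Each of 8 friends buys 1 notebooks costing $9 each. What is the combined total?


Cost per person:
1 x $9 = $9
Group total:
8 x $9 = $72

$72


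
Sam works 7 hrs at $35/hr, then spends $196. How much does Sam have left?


Calculate earnings:
7 x $35 = $245
Subtract spending:
$245 - $196 = $49

$49


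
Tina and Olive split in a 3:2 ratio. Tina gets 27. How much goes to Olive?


Find the multiplier:
27 / 3 = 9
Apply to Olive's share:
2 x 9 = 18

18


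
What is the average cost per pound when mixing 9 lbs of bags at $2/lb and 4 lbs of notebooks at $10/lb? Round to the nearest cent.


Cost of bags:
9 x $2 = $18
Cost of notebooks:
4 x $10 = $40
Total cost: $18 + $40 = $58
Total weight: 13 lbs
Average: $58 / 13 = $4.4615... ≈ $4.46/lb

$4.46/lb


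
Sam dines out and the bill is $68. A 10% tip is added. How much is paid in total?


Calculate the tip:
10% of $68 = $6.80
Add tip to meal cost:
$68 + $6.80 = $74.80

$74.80


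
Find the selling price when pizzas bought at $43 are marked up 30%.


Calculate the markup amount:
30% of $43 = $12.90
Add to cost:
$43 + $12.90 = $55.90

$55.90


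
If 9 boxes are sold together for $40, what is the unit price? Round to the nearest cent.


Total cost: $40
Number of items: 9
Unit price: $40 / 9 = $4.4444... ≈ $4.44

$4.44


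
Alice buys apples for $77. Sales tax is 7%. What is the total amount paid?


Calculate the tax:
7% of $77 = $5.39
Add tax to price:
$77 + $5.39 = $82.39

$82.39


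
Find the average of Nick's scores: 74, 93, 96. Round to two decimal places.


Add the scores:
74 + 93 + 96 = 263
Divide by the number of tests:
263 / 3 = 87.6666... ≈ 87.67

87.67


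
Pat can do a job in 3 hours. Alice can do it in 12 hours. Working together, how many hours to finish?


Pat's rate: 1/3 of the job per hour
Alice's rate: 1/12 of the job per hour
Combined rate: 1/3 + 1/12 = 5/12 per hour
Time = 1 / (5/12) = 12/5 = 2.4 hours

2.4 hours


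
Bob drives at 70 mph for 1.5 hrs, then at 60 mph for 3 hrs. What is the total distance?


Leg 1 distance:
70 x 1.5 = 105 miles
Leg 2 distance:
60 x 3 = 180 miles
Total distance:
105 + 180 = 285 miles

285 miles


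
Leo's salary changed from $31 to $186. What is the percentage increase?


Find the absolute change:
|186 - 31| = 155
Divide by original and multiply by 100:
155 / 31 x 100 = 500%

500%


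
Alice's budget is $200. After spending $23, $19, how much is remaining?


Add up expenses:
$23 + $19 = $42
Subtract from budget:
$200 - $42 = $158

$158


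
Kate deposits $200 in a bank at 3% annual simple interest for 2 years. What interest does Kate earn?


Use the formula I = P x R x T / 100
P x R x T = 200 x 3 x 2 = 1200
I = 1200 / 100 = $12

$12


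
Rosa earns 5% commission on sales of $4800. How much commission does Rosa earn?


Convert rate to decimal:
5% = 0.05
Multiply by sales:
$4800 x 0.05 = $240

$240


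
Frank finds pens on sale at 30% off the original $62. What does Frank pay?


Calculate the discount amount:
30% of $62 = $18.60
Subtract from original:
$62 - $18.60 = $43.40

$43.40


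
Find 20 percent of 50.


Convert percentage to decimal:
20% = 0.2
Multiply:
50 x 0.2 = 10

10


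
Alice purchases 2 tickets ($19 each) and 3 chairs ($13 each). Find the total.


Cost of tickets:
2 x $19 = $38
Cost of chairs:
3 x $13 = $39
Add both:
$38 + $39 = $77

$77


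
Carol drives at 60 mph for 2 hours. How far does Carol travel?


Use the formula: distance = speed x time
Speed = 60 mph, Time = 2 hours
60 x 2 = 120 miles

120 miles


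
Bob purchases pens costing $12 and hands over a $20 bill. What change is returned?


Start with the amount paid:
$20
Subtract the price:
$20 - $12 = $8

$8


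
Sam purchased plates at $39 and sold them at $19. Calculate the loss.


Selling price = $19
Cost price = $39
Loss = cost price - selling price:
Loss = $39 - $19 = $20

$20


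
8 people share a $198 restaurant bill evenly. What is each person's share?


Total bill: $198
Number of people: 8
Each pays: $198 / 8 = $24.75

$24.75


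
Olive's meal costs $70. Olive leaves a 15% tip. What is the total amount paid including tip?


Calculate the tip:
15% of $70 = $10.50
Add tip to meal cost:
$70 + $10.50 = $80.50

$80.50


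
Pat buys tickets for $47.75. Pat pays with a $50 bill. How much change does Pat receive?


Start with the amount paid:
$50
Subtract the price:
$50 - $47.75 = $2.25

$2.25


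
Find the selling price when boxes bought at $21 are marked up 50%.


Calculate the markup amount:
50% of $21 = $10.50
Add to cost:
$21 + $10.50 = $31.50

$31.50


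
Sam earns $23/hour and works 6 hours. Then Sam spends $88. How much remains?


Calculate earnings:
6 x $23 = $138
Subtract spending:
$138 - $88 = $50

$50


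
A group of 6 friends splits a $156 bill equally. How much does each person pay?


Total bill: $156
Number of people: 6
Each pays: $156 / 6 = $26

$26


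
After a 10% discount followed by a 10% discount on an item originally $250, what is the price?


First discount:
10% of $250 = $25
Price after first discount:
$250 - $25 = $225
Second discount:
10% of $225 = $22.50
Final price:
$225 - $22.50 = $202.50

$202.50


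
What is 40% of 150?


Convert percentage to decimal:
40% = 0.4
Multiply:
150 x 0.4 = 60

60


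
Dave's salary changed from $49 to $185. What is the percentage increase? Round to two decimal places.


Find the absolute change:
|185 - 49| = 136
Divide by original and multiply by 100:
136 / 49 x 100 = 277.5510...% ≈ 277.55%

277.55%


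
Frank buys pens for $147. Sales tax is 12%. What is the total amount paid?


Calculate the tax:
12% of $147 = $17.64
Add tax to price:
$147 + $17.64 = $164.64

$164.64


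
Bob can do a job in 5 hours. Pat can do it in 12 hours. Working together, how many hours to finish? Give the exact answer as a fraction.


Bob's rate: 1/5 of the job per hour
Pat's rate: 1/12 of the job per hour
Combined rate: 1/5 + 1/12 = 17/60 per hour
Time = 1 / (17/60) = 60/17 hours (≈ 3.53 hours)

60/17 hours


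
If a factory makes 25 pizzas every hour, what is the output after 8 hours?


Production rate: 25 pizzas per hour
Time: 8 hours
Total: 25 x 8 = 200 pizzas

200 pizzas


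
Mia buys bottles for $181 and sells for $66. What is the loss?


Selling price = $66
Cost price = $181
Loss = cost price - selling price:
Loss = $181 - $66 = $115

$115


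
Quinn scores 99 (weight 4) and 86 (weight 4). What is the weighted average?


Weighted sum:
4 x 99 + 4 x 86 = 740
Total weight:
4 + 4 = 8
Weighted average:
740 / 8 = 92.5

92.5


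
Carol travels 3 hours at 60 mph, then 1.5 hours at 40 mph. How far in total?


Leg 1 distance:
60 x 3 = 180 miles
Leg 2 distance:
40 x 1.5 = 60 miles
Total distance:
180 + 60 = 240 miles

240 miles


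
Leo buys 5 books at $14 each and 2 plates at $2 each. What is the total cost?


Cost of books:
5 x $14 = $70
Cost of plates:
2 x $2 = $4
Add both:
$70 + $4 = $74

$74


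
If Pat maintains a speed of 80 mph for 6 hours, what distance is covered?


Use the formula: distance = speed x time
Speed = 80 mph, Time = 6 hours
80 x 6 = 480 miles

480 miles


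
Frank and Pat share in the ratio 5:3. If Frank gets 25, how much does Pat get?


Find the multiplier:
25 / 5 = 5
Apply to Pat's share:
3 x 5 = 15

15


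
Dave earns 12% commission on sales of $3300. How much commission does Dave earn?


Convert rate to decimal:
12% = 0.12
Multiply by sales:
$3300 x 0.12 = $396

$396


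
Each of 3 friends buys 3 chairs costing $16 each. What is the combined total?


Cost per person:
3 x $16 = $48
Group total:
3 x $48 = $144

$144


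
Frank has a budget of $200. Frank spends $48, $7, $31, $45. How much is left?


Add up expenses:
$48 + $7 + $31 + $45 = $131
Subtract from budget:
$200 - $131 = $69

$69


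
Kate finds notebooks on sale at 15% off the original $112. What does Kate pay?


Calculate the discount amount:
15% of $112 = $16.80
Subtract from original:
$112 - $16.80 = $95.20

$95.20


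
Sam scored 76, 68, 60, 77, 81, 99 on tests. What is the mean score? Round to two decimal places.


Add the scores:
76 + 68 + 60 + 77 + 81 + 99 = 461
Divide by the number of tests:
461 / 6 = 76.8333... ≈ 76.83

76.83


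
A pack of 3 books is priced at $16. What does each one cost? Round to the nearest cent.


Total cost: $16
Number of items: 3
Unit price: $16 / 3 = $5.3333... ≈ $5.33

$5.33


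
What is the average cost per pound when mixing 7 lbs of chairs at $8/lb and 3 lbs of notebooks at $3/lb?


Cost of chairs:
7 x $8 = $56
Cost of notebooks:
3 x $3 = $9
Total cost: $56 + $9 = $65
Total weight: 10 lbs
Average: $65 / 10 = $6.50/lb

$6.50/lb


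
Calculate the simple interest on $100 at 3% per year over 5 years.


Use the formula I = P x R x T / 100
P x R x T = 100 x 3 x 5 = 1500
I = 1500 / 100 = $15

$15


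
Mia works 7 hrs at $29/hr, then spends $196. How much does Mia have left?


Calculate earnings:
7 x $29 = $203
Subtract spending:
$203 - $196 = $7

$7


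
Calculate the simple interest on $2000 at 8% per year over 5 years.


Use the formula I = P x R x T / 100
P x R x T = 2000 x 8 x 5 = 80000
I = 80000 / 100 = $800

$800


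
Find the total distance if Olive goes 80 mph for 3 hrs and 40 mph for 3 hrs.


Leg 1 distance:
80 x 3 = 240 miles
Leg 2 distance:
40 x 3 = 120 miles
Total distance:
240 + 120 = 360 miles

360 miles


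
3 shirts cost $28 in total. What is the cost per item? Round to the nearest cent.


Total cost: $28
Number of items: 3
Unit price: $28 / 3 = $9.3333... ≈ $9.33

$9.33


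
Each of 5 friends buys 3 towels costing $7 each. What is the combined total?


Cost per person:
3 x $7 = $21
Group total:
5 x $21 = $105

$105


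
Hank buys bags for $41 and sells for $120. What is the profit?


Selling price = $120
Cost price = $41
Profit = selling price - cost price:
Profit = $120 - $41 = $79

$79


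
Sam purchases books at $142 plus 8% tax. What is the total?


Calculate the tax:
8% of $142 = $11.36
Add tax to price:
$142 + $11.36 = $153.36

$153.36


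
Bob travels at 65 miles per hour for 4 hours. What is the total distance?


Use the formula: distance = speed x time
Speed = 65 mph, Time = 4 hours
65 x 4 = 260 miles

260 miles


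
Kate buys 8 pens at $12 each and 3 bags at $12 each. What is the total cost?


Cost of pens:
8 x $12 = $96
Cost of bags:
3 x $12 = $36
Add both:
$96 + $36 = $132

$132


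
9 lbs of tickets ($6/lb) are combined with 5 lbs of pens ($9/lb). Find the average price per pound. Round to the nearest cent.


Cost of tickets:
9 x $6 = $54
Cost of pens:
5 x $9 = $45
Total cost: $54 + $45 = $99
Total weight: 14 lbs
Average: $99 / 14 = $7.0714... ≈ $7.07/lb

$7.07/lb


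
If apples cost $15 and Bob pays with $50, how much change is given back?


Start with the amount paid:
$50
Subtract the price:
$50 - $15 = $35

$35


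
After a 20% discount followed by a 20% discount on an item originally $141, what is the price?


First discount:
20% of $141 = $28.20
Price after first discount:
$141 - $28.20 = $112.80
Second discount:
20% of $112.80 = $22.56
Final price:
$112.80 - $22.56 = $90.24

$90.24


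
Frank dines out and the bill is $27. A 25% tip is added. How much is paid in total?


Calculate the tip:
25% of $27 = $6.75
Add tip to meal cost:
$27 + $6.75 = $33.75

$33.75


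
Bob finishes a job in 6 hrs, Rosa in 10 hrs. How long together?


Bob's rate: 1/6 of the job per hour
Rosa's rate: 1/10 of the job per hour
Combined rate: 1/6 + 1/10 = 4/15 per hour
Time = 1 / (4/15) = 15/4 = 3.75 hours

3.75 hours


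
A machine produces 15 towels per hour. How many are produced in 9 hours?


Production rate: 15 towels per hour
Time: 9 hours
Total: 15 x 9 = 135 towels

135 towels


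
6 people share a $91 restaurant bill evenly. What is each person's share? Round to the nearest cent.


Total bill: $91
Number of people: 6
Each pays: $91 / 6 = $15.1666... ≈ $15.17

$15.17


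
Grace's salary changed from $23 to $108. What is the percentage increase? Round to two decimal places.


Find the absolute change:
|108 - 23| = 85
Divide by original and multiply by 100:
85 / 23 x 100 = 369.5652...% ≈ 369.57%

369.57%


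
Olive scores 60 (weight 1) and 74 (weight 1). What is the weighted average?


Weighted sum:
1 x 60 + 1 x 74 = 134
Total weight:
1 + 1 = 2
Weighted average:
134 / 2 = 67

67


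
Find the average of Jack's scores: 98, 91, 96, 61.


Add the scores:
98 + 91 + 96 + 61 = 346
Divide by the number of tests:
346 / 4 = 86.5

86.5


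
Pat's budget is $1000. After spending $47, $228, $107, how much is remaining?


Add up expenses:
$47 + $228 + $107 = $382
Subtract from budget:
$1000 - $382 = $618

$618


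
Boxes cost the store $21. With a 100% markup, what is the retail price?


Calculate the markup amount:
100% of $21 = $21
Add to cost:
$21 + $21 = $42

$42


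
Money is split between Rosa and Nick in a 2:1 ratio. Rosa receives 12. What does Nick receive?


Find the multiplier:
12 / 2 = 6
Apply to Nick's share:
1 x 6 = 6

6


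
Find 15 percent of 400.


Convert percentage to decimal:
15% = 0.15
Multiply:
400 x 0.15 = 60

60


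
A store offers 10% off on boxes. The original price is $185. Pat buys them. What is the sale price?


Calculate the discount amount:
10% of $185 = $18.50
Subtract from original:
$185 - $18.50 = $166.50

$166.50


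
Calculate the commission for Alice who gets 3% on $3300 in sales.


Convert rate to decimal:
3% = 0.03
Multiply by sales:
$3300 x 0.03 = $99

$99


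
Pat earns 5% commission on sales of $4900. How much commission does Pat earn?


Convert rate to decimal:
5% = 0.05
Multiply by sales:
$4900 x 0.05 = $245

$245


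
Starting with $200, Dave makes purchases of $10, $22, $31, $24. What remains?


Add up expenses:
$10 + $22 + $31 + $24 = $87
Subtract from budget:
$200 - $87 = $113

$113


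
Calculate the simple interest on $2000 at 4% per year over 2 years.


Use the formula I = P x R x T / 100
P x R x T = 2000 x 4 x 2 = 16000
I = 16000 / 100 = $160

$160


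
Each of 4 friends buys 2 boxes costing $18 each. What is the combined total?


Cost per person:
2 x $18 = $36
Group total:
4 x $36 = $144

$144


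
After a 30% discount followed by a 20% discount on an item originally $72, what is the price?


First discount:
30% of $72 = $21.60
Price after first discount:
$72 - $21.60 = $50.40
Second discount:
20% of $50.40 = $10.08
Final price:
$50.40 - $10.08 = $40.32

$40.32


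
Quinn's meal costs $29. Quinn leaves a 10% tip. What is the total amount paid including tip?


Calculate the tip:
10% of $29 = $2.90
Add tip to meal cost:
$29 + $2.90 = $31.90

$31.90


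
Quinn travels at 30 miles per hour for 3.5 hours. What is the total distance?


Use the formula: distance = speed x time
Speed = 30 mph, Time = 3.5 hours
30 x 3.5 = 105 miles

105 miles


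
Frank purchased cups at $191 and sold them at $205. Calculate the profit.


Selling price = $205
Cost price = $191
Profit = selling price - cost price:
Profit = $205 - $191 = $14

$14


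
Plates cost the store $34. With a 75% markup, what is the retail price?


Calculate the markup amount:
75% of $34 = $25.50
Add to cost:
$34 + $25.50 = $59.50

$59.50


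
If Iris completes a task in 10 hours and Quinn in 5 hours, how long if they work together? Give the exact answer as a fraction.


Iris's rate: 1/10 of the job per hour
Quinn's rate: 1/5 of the job per hour
Combined rate: 1/10 + 1/5 = 3/10 per hour
Time = 1 / (3/10) = 10/3 hours (≈ 3.33 hours)

10/3 hours


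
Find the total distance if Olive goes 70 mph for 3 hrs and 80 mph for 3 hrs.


Leg 1 distance:
70 x 3 = 210 miles
Leg 2 distance:
80 x 3 = 240 miles
Total distance:
210 + 240 = 450 miles

450 miles


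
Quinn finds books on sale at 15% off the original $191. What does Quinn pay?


Calculate the discount amount:
15% of $191 = $28.65
Subtract from original:
$191 - $28.65 = $162.35

$162.35


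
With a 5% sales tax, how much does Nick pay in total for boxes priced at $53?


Calculate the tax:
5% of $53 = $2.65
Add tax to price:
$53 + $2.65 = $55.65

$55.65


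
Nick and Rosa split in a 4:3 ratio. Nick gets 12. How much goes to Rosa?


Find the multiplier:
12 / 4 = 3
Apply to Rosa's share:
3 x 3 = 9

9


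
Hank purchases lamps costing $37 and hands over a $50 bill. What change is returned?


Start with the amount paid:
$50
Subtract the price:
$50 - $37 = $13

$13


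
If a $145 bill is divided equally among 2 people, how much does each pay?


Total bill: $145
Number of people: 2
Each pays: $145 / 2 = $72.50

$72.50


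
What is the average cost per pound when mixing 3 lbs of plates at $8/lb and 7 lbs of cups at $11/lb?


Cost of plates:
3 x $8 = $24
Cost of cups:
7 x $11 = $77
Total cost: $24 + $77 = $101
Total weight: 10 lbs
Average: $101 / 10 = $10.10/lb

$10.10/lb


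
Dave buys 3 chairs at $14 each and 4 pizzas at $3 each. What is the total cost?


Cost of chairs:
3 x $14 = $42
Cost of pizzas:
4 x $3 = $12
Add both:
$42 + $12 = $54

$54


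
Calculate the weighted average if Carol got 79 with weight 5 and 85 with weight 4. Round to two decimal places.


Weighted sum:
5 x 79 + 4 x 85 = 735
Total weight:
5 + 4 = 9
Weighted average:
735 / 9 = 81.6666... ≈ 81.67

81.67


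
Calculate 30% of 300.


Convert percentage to decimal:
30% = 0.3
Multiply:
300 x 0.3 = 90

90


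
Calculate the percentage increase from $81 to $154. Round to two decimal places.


Find the absolute change:
|154 - 81| = 73
Divide by original and multiply by 100:
73 / 81 x 100 = 90.1234...% ≈ 90.12%

90.12%


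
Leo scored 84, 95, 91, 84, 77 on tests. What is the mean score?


Add the scores:
84 + 95 + 91 + 84 + 77 = 431
Divide by the number of tests:
431 / 5 = 86.2

86.2


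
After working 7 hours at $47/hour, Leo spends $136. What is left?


Calculate earnings:
7 x $47 = $329
Subtract spending:
$329 - $136 = $193

$193


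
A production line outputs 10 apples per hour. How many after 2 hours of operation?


Production rate: 10 apples per hour
Time: 2 hours
Total: 10 x 2 = 20 apples

20 apples


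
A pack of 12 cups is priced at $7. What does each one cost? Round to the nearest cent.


Total cost: $7
Number of items: 12
Unit price: $7 / 12 = $0.5833... ≈ $0.58

$0.58


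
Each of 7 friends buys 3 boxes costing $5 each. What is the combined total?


Cost per person:
3 x $5 = $15
Group total:
7 x $15 = $105

$105


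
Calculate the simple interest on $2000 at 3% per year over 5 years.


Use the formula I = P x R x T / 100
P x R x T = 2000 x 3 x 5 = 30000
I = 30000 / 100 = $300

$300


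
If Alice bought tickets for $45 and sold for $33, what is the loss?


Selling price = $33
Cost price = $45
Loss = cost price - selling price:
Loss = $45 - $33 = $12

$12


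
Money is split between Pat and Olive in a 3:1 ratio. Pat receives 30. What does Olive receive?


Find the multiplier:
30 / 3 = 10
Apply to Olive's share:
1 x 10 = 10

10


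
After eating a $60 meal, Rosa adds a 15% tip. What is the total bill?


Calculate the tip:
15% of $60 = $9
Add tip to meal cost:
$60 + $9 = $69

$69


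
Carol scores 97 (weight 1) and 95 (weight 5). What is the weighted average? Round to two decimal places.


Weighted sum:
1 x 97 + 5 x 95 = 572
Total weight:
1 + 5 = 6
Weighted average:
572 / 6 = 95.3333... ≈ 95.33

95.33


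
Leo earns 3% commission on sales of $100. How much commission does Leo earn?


Convert rate to decimal:
3% = 0.03
Multiply by sales:
$100 x 0.03 = $3

$3


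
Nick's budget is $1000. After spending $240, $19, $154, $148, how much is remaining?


Add up expenses:
$240 + $19 + $154 + $148 = $561
Subtract from budget:
$1000 - $561 = $439

$439


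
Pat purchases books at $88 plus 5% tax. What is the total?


Calculate the tax:
5% of $88 = $4.40
Add tax to price:
$88 + $4.40 = $92.40

$92.40


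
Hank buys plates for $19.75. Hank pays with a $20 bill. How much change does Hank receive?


Start with the amount paid:
$20
Subtract the price:
$20 - $19.75 = $0.25

$0.25


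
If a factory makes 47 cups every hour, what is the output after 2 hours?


Production rate: 47 cups per hour
Time: 2 hours
Total: 47 x 2 = 94 cups

94 cups


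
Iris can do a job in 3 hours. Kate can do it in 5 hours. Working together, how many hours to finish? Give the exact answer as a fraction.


Iris's rate: 1/3 of the job per hour
Kate's rate: 1/5 of the job per hour
Combined rate: 1/3 + 1/5 = 8/15 per hour
Time = 1 / (8/15) = 15/8 hours (≈ 1.88 hours)

15/8 hours


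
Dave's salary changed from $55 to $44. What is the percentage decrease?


Find the absolute change:
|44 - 55| = 11
Divide by original and multiply by 100:
11 / 55 x 100 = 20%

20%


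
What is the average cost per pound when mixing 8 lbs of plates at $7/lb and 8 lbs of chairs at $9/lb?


Cost of plates:
8 x $7 = $56
Cost of chairs:
8 x $9 = $72
Total cost: $56 + $72 = $128
Total weight: 16 lbs
Average: $128 / 16 = $8/lb

$8/lb


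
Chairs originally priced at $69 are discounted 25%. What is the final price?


Calculate the discount amount:
25% of $69 = $17.25
Subtract from original:
$69 - $17.25 = $51.75

$51.75


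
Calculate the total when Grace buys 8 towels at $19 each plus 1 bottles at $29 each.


Cost of towels:
8 x $19 = $152
Cost of bottles:
1 x $29 = $29
Add both:
$152 + $29 = $181

$181


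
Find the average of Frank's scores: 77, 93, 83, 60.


Add the scores:
77 + 93 + 83 + 60 = 313
Divide by the number of tests:
313 / 4 = 78.25

78.25


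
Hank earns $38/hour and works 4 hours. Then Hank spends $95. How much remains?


Calculate earnings:
4 x $38 = $152
Subtract spending:
$152 - $95 = $57

$57


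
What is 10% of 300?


Convert percentage to decimal:
10% = 0.1
Multiply:
300 x 0.1 = 30

30


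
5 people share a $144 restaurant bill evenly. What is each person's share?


Total bill: $144
Number of people: 5
Each pays: $144 / 5 = $28.80

$28.80


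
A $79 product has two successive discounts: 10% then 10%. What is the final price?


First discount:
10% of $79 = $7.90
Price after first discount:
$79 - $7.90 = $71.10
Second discount:
10% of $71.10 = $7.11
Final price:
$71.10 - $7.11 = $63.99

$63.99


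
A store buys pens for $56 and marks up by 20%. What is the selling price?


Calculate the markup amount:
20% of $56 = $11.20
Add to cost:
$56 + $11.20 = $67.20

$67.20


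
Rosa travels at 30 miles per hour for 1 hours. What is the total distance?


Use the formula: distance = speed x time
Speed = 30 mph, Time = 1 hours
30 x 1 = 30 miles

30 miles


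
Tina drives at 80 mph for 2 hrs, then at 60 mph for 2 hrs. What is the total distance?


Leg 1 distance:
80 x 2 = 160 miles
Leg 2 distance:
60 x 2 = 120 miles
Total distance:
160 + 120 = 280 miles

280 miles


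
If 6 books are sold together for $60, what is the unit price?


Total cost: $60
Number of items: 6
Unit price: $60 / 6 = $10

$10


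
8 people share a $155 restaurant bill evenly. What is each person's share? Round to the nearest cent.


Total bill: $155
Number of people: 8
Each pays: $155 / 8 = $19.375 ≈ $19.38

$19.38


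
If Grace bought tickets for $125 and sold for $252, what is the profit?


Selling price = $252
Cost price = $125
Profit = selling price - cost price:
Profit = $252 - $125 = $127

$127


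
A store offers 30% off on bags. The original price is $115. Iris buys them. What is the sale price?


Calculate the discount amount:
30% of $115 = $34.50
Subtract from original:
$115 - $34.50 = $80.50

$80.50


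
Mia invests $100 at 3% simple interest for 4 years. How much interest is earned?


Use the formula I = P x R x T / 100
P x R x T = 100 x 3 x 4 = 1200
I = 1200 / 100 = $12

$12


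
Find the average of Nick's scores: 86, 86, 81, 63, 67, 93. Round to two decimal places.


Add the scores:
86 + 86 + 81 + 63 + 67 + 93 = 476
Divide by the number of tests:
476 / 6 = 79.3333... ≈ 79.33

79.33


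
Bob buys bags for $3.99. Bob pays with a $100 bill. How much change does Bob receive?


Start with the amount paid:
$100
Subtract the price:
$100 - $3.99 = $96.01

$96.01


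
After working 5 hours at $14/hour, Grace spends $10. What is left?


Calculate earnings:
5 x $14 = $70
Subtract spending:
$70 - $10 = $60

$60


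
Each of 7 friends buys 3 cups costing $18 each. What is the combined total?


Cost per person:
3 x $18 = $54
Group total:
7 x $54 = $378

$378


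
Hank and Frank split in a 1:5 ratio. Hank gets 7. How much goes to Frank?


Find the multiplier:
7 / 1 = 7
Apply to Frank's share:
5 x 7 = 35

35


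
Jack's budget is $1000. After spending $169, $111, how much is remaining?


Add up expenses:
$169 + $111 = $280
Subtract from budget:
$1000 - $280 = $720

$720


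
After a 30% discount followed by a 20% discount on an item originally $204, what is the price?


First discount:
30% of $204 = $61.20
Price after first discount:
$204 - $61.20 = $142.80
Second discount:
20% of $142.80 = $28.56
Final price:
$142.80 - $28.56 = $114.24

$114.24


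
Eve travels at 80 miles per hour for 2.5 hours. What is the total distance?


Use the formula: distance = speed x time
Speed = 80 mph, Time = 2.5 hours
80 x 2.5 = 200 miles

200 miles


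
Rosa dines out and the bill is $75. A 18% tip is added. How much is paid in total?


Calculate the tip:
18% of $75 = $13.50
Add tip to meal cost:
$75 + $13.50 = $88.50

$88.50


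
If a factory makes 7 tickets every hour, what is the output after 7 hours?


Production rate: 7 tickets per hour
Time: 7 hours
Total: 7 x 7 = 49 tickets

49 tickets


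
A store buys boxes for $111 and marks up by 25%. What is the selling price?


Calculate the markup amount:
25% of $111 = $27.75
Add to cost:
$111 + $27.75 = $138.75

$138.75


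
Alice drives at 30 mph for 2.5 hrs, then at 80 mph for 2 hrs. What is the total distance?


Leg 1 distance:
30 x 2.5 = 75 miles
Leg 2 distance:
80 x 2 = 160 miles
Total distance:
75 + 160 = 235 miles

235 miles


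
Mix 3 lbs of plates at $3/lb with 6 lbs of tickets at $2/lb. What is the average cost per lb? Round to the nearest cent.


Cost of plates:
3 x $3 = $9
Cost of tickets:
6 x $2 = $12
Total cost: $9 + $12 = $21
Total weight: 9 lbs
Average: $21 / 9 = $2.3333... ≈ $2.33/lb

$2.33/lb


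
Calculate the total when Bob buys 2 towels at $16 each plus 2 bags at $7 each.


Cost of towels:
2 x $16 = $32
Cost of bags:
2 x $7 = $14
Add both:
$32 + $14 = $46

$46


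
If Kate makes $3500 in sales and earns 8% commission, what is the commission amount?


Convert rate to decimal:
8% = 0.08
Multiply by sales:
$3500 x 0.08 = $280

$280


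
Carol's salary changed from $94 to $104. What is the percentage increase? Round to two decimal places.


Find the absolute change:
|104 - 94| = 10
Divide by original and multiply by 100:
10 / 94 x 100 = 10.6382...% ≈ 10.64%

10.64%


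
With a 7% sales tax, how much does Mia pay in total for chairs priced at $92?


Calculate the tax:
7% of $92 = $6.44
Add tax to price:
$92 + $6.44 = $98.44

$98.44


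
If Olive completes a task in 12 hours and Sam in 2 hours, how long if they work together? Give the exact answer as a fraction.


Olive's rate: 1/12 of the job per hour
Sam's rate: 1/2 of the job per hour
Combined rate: 1/12 + 1/2 = 7/12 per hour
Time = 1 / (7/12) = 12/7 hours (≈ 1.71 hours)

12/7 hours


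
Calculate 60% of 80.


Convert percentage to decimal:
60% = 0.6
Multiply:
80 x 0.6 = 48

48


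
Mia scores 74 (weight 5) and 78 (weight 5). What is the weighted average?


Weighted sum:
5 x 74 + 5 x 78 = 760
Total weight:
5 + 5 = 10
Weighted average:
760 / 10 = 76

76


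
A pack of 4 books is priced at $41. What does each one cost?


Total cost: $41
Number of items: 4
Unit price: $41 / 4 = $10.25

$10.25


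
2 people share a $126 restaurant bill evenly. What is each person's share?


Total bill: $126
Number of people: 2
Each pays: $126 / 2 = $63

$63


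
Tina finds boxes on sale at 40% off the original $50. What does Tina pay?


Calculate the discount amount:
40% of $50 = $20
Subtract from original:
$50 - $20 = $30

$30


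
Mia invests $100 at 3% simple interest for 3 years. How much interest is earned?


Use the formula I = P x R x T / 100
P x R x T = 100 x 3 x 3 = 900
I = 900 / 100 = $9

$9


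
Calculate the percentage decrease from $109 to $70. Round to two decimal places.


Find the absolute change:
|70 - 109| = 39
Divide by original and multiply by 100:
39 / 109 x 100 = 35.7798...% ≈ 35.78%

35.78%


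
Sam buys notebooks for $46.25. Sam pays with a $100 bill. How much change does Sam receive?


Start with the amount paid:
$100
Subtract the price:
$100 - $46.25 = $53.75

$53.75


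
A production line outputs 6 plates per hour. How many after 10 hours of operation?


Production rate: 6 plates per hour
Time: 10 hours
Total: 6 x 10 = 60 plates

60 plates


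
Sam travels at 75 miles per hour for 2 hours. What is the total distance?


Use the formula: distance = speed x time
Speed = 75 mph, Time = 2 hours
75 x 2 = 150 miles

150 miles


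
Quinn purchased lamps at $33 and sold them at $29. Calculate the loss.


Selling price = $29
Cost price = $33
Loss = cost price - selling price:
Loss = $33 - $29 = $4

$4


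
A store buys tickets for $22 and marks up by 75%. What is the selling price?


Calculate the markup amount:
75% of $22 = $16.50
Add to cost:
$22 + $16.50 = $38.50

$38.50


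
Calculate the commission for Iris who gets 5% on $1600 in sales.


Convert rate to decimal:
5% = 0.05
Multiply by sales:
$1600 x 0.05 = $80

$80


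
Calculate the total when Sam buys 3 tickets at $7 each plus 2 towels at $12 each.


Cost of tickets:
3 x $7 = $21
Cost of towels:
2 x $12 = $24
Add both:
$21 + $24 = $45

$45


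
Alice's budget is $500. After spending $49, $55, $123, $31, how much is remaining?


Add up expenses:
$49 + $55 + $123 + $31 = $258
Subtract from budget:
$500 - $258 = $242

$242


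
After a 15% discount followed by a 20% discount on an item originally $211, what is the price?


First discount:
15% of $211 = $31.65
Price after first discount:
$211 - $31.65 = $179.35
Second discount:
20% of $179.35 = $35.87
Final price:
$179.35 - $35.87 = $143.48

$143.48


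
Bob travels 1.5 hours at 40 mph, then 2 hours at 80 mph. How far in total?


Leg 1 distance:
40 x 1.5 = 60 miles
Leg 2 distance:
80 x 2 = 160 miles
Total distance:
60 + 160 = 220 miles

220 miles


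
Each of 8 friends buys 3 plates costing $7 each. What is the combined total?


Cost per person:
3 x $7 = $21
Group total:
8 x $21 = $168

$168


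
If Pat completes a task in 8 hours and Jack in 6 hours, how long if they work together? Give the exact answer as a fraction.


Pat's rate: 1/8 of the job per hour
Jack's rate: 1/6 of the job per hour
Combined rate: 1/8 + 1/6 = 7/24 per hour
Time = 1 / (7/24) = 24/7 hours (≈ 3.43 hours)

24/7 hours


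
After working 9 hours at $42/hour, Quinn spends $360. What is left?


Calculate earnings:
9 x $42 = $378
Subtract spending:
$378 - $360 = $18

$18


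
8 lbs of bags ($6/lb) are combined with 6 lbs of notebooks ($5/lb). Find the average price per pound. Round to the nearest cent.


Cost of bags:
8 x $6 = $48
Cost of notebooks:
6 x $5 = $30
Total cost: $48 + $30 = $78
Total weight: 14 lbs
Average: $78 / 14 = $5.5714... ≈ $5.57/lb

$5.57/lb


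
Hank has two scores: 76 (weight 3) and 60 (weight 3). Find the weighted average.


Weighted sum:
3 x 76 + 3 x 60 = 408
Total weight:
3 + 3 = 6
Weighted average:
408 / 6 = 68

68


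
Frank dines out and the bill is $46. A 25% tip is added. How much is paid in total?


Calculate the tip:
25% of $46 = $11.50
Add tip to meal cost:
$46 + $11.50 = $57.50

$57.50


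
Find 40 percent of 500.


Convert percentage to decimal:
40% = 0.4
Multiply:
500 x 0.4 = 200

200


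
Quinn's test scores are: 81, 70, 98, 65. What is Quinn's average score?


Add the scores:
81 + 70 + 98 + 65 = 314
Divide by the number of tests:
314 / 4 = 78.5

78.5


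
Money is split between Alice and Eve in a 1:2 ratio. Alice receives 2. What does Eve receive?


Find the multiplier:
2 / 1 = 2
Apply to Eve's share:
2 x 2 = 4

4


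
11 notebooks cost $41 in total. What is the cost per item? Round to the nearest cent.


Total cost: $41
Number of items: 11
Unit price: $41 / 11 = $3.7272... ≈ $3.73

$3.73


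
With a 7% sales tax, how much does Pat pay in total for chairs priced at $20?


Calculate the tax:
7% of $20 = $1.40
Add tax to price:
$20 + $1.40 = $21.40

$21.40


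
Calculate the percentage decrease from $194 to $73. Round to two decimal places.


Find the absolute change:
|73 - 194| = 121
Divide by original and multiply by 100:
121 / 194 x 100 = 62.3711...% ≈ 62.37%

62.37%


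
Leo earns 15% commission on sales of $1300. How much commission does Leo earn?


Convert rate to decimal:
15% = 0.15
Multiply by sales:
$1300 x 0.15 = $195

$195


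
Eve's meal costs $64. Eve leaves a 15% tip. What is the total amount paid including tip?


Calculate the tip:
15% of $64 = $9.60
Add tip to meal cost:
$64 + $9.60 = $73.60

$73.60


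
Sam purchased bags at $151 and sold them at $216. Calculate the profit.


Selling price = $216
Cost price = $151
Profit = selling price - cost price:
Profit = $216 - $151 = $65

$65


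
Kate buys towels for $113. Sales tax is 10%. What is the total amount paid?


Calculate the tax:
10% of $113 = $11.30
Add tax to price:
$113 + $11.30 = $124.30

$124.30


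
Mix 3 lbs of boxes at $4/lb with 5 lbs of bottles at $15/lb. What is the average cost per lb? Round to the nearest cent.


Cost of boxes:
3 x $4 = $12
Cost of bottles:
5 x $15 = $75
Total cost: $12 + $75 = $87
Total weight: 8 lbs
Average: $87 / 8 = $10.875 ≈ $10.88/lb

$10.88/lb


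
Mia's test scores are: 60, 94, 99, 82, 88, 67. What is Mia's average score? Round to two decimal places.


Add the scores:
60 + 94 + 99 + 82 + 88 + 67 = 490
Divide by the number of tests:
490 / 6 = 81.6666... ≈ 81.67

81.67


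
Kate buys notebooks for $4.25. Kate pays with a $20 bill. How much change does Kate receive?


Start with the amount paid:
$20
Subtract the price:
$20 - $4.25 = $15.75

$15.75


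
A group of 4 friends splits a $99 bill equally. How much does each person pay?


Total bill: $99
Number of people: 4
Each pays: $99 / 4 = $24.75

$24.75


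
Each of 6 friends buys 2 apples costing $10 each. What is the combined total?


Cost per person:
2 x $10 = $20
Group total:
6 x $20 = $120

$120


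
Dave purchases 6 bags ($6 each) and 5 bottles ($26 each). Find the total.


Cost of bags:
6 x $6 = $36
Cost of bottles:
5 x $26 = $130
Add both:
$36 + $130 = $166

$166


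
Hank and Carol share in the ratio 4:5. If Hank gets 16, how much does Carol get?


Find the multiplier:
16 / 4 = 4
Apply to Carol's share:
5 x 4 = 20

20


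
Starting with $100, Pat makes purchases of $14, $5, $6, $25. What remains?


Add up expenses:
$14 + $5 + $6 + $25 = $50
Subtract from budget:
$100 - $50 = $50

$50


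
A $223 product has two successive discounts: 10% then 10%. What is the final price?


First discount:
10% of $223 = $22.30
Price after first discount:
$223 - $22.30 = $200.70
Second discount:
10% of $200.70 = $20.07
Final price:
$200.70 - $20.07 = $180.63

$180.63


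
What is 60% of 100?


Convert percentage to decimal:
60% = 0.6
Multiply:
100 x 0.6 = 60

60


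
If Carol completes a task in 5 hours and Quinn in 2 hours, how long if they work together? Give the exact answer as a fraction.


Carol's rate: 1/5 of the job per hour
Quinn's rate: 1/2 of the job per hour
Combined rate: 1/5 + 1/2 = 7/10 per hour
Time = 1 / (7/10) = 10/7 hours (≈ 1.43 hours)

10/7 hours


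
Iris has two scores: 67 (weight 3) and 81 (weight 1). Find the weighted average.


Weighted sum:
3 x 67 + 1 x 81 = 282
Total weight:
3 + 1 = 4
Weighted average:
282 / 4 = 70.5

70.5


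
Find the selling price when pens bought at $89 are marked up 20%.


Calculate the markup amount:
20% of $89 = $17.80
Add to cost:
$89 + $17.80 = $106.80

$106.80


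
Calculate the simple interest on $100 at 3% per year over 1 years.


Use the formula I = P x R x T / 100
P x R x T = 100 x 3 x 1 = 300
I = 300 / 100 = $3

$3


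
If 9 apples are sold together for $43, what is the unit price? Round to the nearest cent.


Total cost: $43
Number of items: 9
Unit price: $43 / 9 = $4.7777... ≈ $4.78

$4.78


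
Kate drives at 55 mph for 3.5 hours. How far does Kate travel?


Use the formula: distance = speed x time
Speed = 55 mph, Time = 3.5 hours
55 x 3.5 = 192.5 miles

192.5 miles


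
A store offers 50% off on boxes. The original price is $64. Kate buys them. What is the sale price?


Calculate the discount amount:
50% of $64 = $32
Subtract from original:
$64 - $32 = $32

$32


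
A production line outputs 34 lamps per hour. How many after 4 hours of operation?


Production rate: 34 lamps per hour
Time: 4 hours
Total: 34 x 4 = 136 lamps

136 lamps


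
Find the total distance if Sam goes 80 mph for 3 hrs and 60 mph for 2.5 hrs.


Leg 1 distance:
80 x 3 = 240 miles
Leg 2 distance:
60 x 2.5 = 150 miles
Total distance:
240 + 150 = 390 miles

390 miles


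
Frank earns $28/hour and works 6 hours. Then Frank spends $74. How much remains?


Calculate earnings:
6 x $28 = $168
Subtract spending:
$168 - $74 = $94

$94


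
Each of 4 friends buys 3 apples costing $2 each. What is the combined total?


Cost per person:
3 x $2 = $6
Group total:
4 x $6 = $24

$24


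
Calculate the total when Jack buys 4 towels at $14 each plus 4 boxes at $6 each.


Cost of towels:
4 x $14 = $56
Cost of boxes:
4 x $6 = $24
Add both:
$56 + $24 = $80

$80


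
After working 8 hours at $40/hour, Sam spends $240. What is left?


Calculate earnings:
8 x $40 = $320
Subtract spending:
$320 - $240 = $80

$80


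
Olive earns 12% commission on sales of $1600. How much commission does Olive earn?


Convert rate to decimal:
12% = 0.12
Multiply by sales:
$1600 x 0.12 = $192

$192


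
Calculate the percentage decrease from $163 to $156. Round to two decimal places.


Find the absolute change:
|156 - 163| = 7
Divide by original and multiply by 100:
7 / 163 x 100 = 4.2944...% ≈ 4.29%

4.29%


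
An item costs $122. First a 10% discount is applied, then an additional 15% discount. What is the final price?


First discount:
10% of $122 = $12.20
Price after first discount:
$122 - $12.20 = $109.80
Second discount:
15% of $109.80 = $16.47
Final price:
$109.80 - $16.47 = $93.33

$93.33
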